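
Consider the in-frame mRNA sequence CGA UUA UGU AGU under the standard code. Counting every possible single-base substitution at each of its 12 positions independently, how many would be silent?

Codon 1 (CGA, Arg): 4 synonymous substitutions.
Codon 2 (UUA, Leu): 2 synonymous substitutions.
Codon 3 (UGU, Cys): 1 synonymous substitution.
Codon 4 (AGU, Ser): 1 synonymous substitution.
Total: 4 + 2 + 1 + 1 = 8.

8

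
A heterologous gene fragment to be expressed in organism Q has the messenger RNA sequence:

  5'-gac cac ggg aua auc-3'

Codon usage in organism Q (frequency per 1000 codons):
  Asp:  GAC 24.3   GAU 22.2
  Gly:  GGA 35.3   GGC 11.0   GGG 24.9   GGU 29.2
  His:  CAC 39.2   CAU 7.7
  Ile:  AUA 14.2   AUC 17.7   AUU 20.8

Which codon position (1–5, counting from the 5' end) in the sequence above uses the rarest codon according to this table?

Codon 1 GAC (Asp): 24.3 per 1000.
Codon 2 CAC (His): 39.2 per 1000.
Codon 3 GGG (Gly): 24.9 per 1000.
Codon 4 AUA (Ile): 14.2 per 1000.
Codon 5 AUC (Ile): 17.7 per 1000.
Lowest frequency is 14.2 at codon 4.

4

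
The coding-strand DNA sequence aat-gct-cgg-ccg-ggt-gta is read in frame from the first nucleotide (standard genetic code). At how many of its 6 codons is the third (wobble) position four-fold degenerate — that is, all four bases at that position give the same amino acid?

5

Codon 1 AAT (Asn): third position 2-fold.
Codon 2 GCT (Ala): third position 4-fold.
Codon 3 CGG (Arg): third position 4-fold.
Codon 4 CCG (Pro): third position 4-fold.
Codon 5 GGT (Gly): third position 4-fold.
Codon 6 GTA (Val): third position 4-fold.
Four-fold degenerate third positions: 5.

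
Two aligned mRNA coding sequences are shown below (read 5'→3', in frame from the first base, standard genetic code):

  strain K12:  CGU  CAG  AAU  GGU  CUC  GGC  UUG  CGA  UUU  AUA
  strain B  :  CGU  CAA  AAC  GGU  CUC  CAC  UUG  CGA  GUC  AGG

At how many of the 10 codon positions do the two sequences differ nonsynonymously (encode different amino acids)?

Codon 1: CGU Arg / CGU Arg — identical.
Codon 2: CAG Gln / CAA Gln — synonymous.
Codon 3: AAU Asn / AAC Asn — synonymous.
Codon 4: GGU Gly / GGU Gly — identical.
Codon 5: CUC Leu / CUC Leu — identical.
Codon 6: GGC Gly / CAC His — nonsynonymous.
Codon 7: UUG Leu / UUG Leu — identical.
Codon 8: CGA Arg / CGA Arg — identical.
Codon 9: UUU Phe / GUC Val — nonsynonymous.
Codon 10: AUA Ile / AGG Arg — nonsynonymous.
Nonsynonymous differences: 3.

3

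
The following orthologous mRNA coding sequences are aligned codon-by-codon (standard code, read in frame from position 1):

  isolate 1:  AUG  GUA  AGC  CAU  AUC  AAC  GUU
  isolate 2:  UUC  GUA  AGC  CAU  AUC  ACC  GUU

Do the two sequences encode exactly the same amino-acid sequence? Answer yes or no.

no

Codon 1: AUG Met / UUC Phe — nonsynonymous.
Codon 2: GUA Val / GUA Val — identical.
Codon 3: AGC Ser / AGC Ser — identical.
Codon 4: CAU His / CAU His — identical.
Codon 5: AUC Ile / AUC Ile — identical.
Codon 6: AAC Asn / ACC Thr — nonsynonymous.
Codon 7: GUU Val / GUU Val — identical.
Nonsynonymous differences: 2 → different protein.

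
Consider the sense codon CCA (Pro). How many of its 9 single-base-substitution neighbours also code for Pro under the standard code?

Position 1: none → 0 synonymous.
Position 2: none → 0 synonymous.
Position 3: CCU, CCC, CCG → 3 synonymous.
Total: 0 + 0 + 3 = 3.

3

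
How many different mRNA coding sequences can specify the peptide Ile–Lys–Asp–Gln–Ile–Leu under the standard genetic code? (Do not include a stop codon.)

432

Ile: 3 codons.
Lys: 2 codons.
Asp: 2 codons.
Gln: 2 codons.
Ile: 3 codons.
Leu: 6 codons.
3 × 2 × 2 × 2 × 3 × 6 = 432.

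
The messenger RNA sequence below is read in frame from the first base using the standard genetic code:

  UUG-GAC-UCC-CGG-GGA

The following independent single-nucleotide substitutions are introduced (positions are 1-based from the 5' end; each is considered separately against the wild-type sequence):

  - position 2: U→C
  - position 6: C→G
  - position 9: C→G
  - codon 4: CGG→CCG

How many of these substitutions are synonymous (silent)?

Codon 1: UUG (Leu) → UCG (Ser) — missense.
Codon 2: GAC (Asp) → GAG (Glu) — missense.
Codon 3: UCC (Ser) → UCG (Ser) — synonymous.
Codon 4: CGG (Arg) → CCG (Pro) — missense.
Synonymous: 1 of 4.

1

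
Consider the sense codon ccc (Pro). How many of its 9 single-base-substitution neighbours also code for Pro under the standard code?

Position 1: none → 0 synonymous.
Position 2: none → 0 synonymous.
Position 3: CCU, CCA, CCG → 3 synonymous.
Total: 0 + 0 + 3 = 3.

3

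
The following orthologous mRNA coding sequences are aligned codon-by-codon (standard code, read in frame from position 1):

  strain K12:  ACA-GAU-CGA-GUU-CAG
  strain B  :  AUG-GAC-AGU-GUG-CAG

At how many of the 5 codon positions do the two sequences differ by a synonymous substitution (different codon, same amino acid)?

Codon 1: ACA Thr / AUG Met — nonsynonymous.
Codon 2: GAU Asp / GAC Asp — synonymous.
Codon 3: CGA Arg / AGU Ser — nonsynonymous.
Codon 4: GUU Val / GUG Val — synonymous.
Codon 5: CAG Gln / CAG Gln — identical.
Synonymous differences: 2.

2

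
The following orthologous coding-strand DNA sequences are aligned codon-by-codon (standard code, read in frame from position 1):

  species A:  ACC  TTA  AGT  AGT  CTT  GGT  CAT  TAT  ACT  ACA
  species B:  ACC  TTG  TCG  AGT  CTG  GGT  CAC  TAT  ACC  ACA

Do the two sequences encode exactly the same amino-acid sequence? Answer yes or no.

yes

Codon 1: ACC Thr / ACC Thr — identical.
Codon 2: TTA Leu / TTG Leu — synonymous.
Codon 3: AGT Ser / TCG Ser — synonymous.
Codon 4: AGT Ser / AGT Ser — identical.
Codon 5: CTT Leu / CTG Leu — synonymous.
Codon 6: GGT Gly / GGT Gly — identical.
Codon 7: CAT His / CAC His — synonymous.
Codon 8: TAT Tyr / TAT Tyr — identical.
Codon 9: ACT Thr / ACC Thr — synonymous.
Codon 10: ACA Thr / ACA Thr — identical.
Nonsynonymous differences: 0 → same protein.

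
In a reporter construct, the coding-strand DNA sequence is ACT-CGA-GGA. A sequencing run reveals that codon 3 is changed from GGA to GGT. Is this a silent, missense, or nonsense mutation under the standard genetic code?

Position 9 falls in codon 3: GGA → Gly.
After the substitution the codon is GGT → Gly.
Both encode Gly, so the change is synonymous.

silent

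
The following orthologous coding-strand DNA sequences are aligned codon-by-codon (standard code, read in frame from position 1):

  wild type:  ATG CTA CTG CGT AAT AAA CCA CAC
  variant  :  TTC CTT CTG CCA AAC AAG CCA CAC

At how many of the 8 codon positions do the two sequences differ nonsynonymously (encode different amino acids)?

Codon 1: ATG Met / TTC Phe — nonsynonymous.
Codon 2: CTA Leu / CTT Leu — synonymous.
Codon 3: CTG Leu / CTG Leu — identical.
Codon 4: CGT Arg / CCA Pro — nonsynonymous.
Codon 5: AAT Asn / AAC Asn — synonymous.
Codon 6: AAA Lys / AAG Lys — synonymous.
Codon 7: CCA Pro / CCA Pro — identical.
Codon 8: CAC His / CAC His — identical.
Nonsynonymous differences: 2.

2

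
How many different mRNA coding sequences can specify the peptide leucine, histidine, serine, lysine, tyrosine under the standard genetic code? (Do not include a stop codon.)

288

Leu: 6 codons.
His: 2 codons.
Ser: 6 codons.
Lys: 2 codons.
Tyr: 2 codons.
6 × 2 × 6 × 2 × 2 = 288.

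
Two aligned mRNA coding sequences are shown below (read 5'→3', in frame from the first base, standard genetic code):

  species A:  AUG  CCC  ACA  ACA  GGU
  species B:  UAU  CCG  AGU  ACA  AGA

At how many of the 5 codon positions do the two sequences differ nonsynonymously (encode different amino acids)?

3

Codon 1: AUG Met / UAU Tyr — nonsynonymous.
Codon 2: CCC Pro / CCG Pro — synonymous.
Codon 3: ACA Thr / AGU Ser — nonsynonymous.
Codon 4: ACA Thr / ACA Thr — identical.
Codon 5: GGU Gly / AGA Arg — nonsynonymous.
Nonsynonymous differences: 3.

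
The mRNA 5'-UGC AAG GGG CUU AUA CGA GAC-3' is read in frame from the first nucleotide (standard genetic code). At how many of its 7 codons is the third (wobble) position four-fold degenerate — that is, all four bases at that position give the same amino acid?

3

Codon 1 UGC (Cys): third position 2-fold.
Codon 2 AAG (Lys): third position 2-fold.
Codon 3 GGG (Gly): third position 4-fold.
Codon 4 CUU (Leu): third position 4-fold.
Codon 5 AUA (Ile): third position 3-fold.
Codon 6 CGA (Arg): third position 4-fold.
Codon 7 GAC (Asp): third position 2-fold.
Four-fold degenerate third positions: 3.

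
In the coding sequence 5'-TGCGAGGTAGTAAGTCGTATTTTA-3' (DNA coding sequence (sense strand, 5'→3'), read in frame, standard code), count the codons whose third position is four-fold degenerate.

3

Codon 1 TGC (Cys): third position 2-fold.
Codon 2 GAG (Glu): third position 2-fold.
Codon 3 GTA (Val): third position 4-fold.
Codon 4 GTA (Val): third position 4-fold.
Codon 5 AGT (Ser): third position 2-fold.
Codon 6 CGT (Arg): third position 4-fold.
Codon 7 ATT (Ile): third position 3-fold.
Codon 8 TTA (Leu): third position 2-fold.
Four-fold degenerate third positions: 3.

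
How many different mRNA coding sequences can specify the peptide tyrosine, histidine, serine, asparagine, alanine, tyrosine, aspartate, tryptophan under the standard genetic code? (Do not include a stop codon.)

Tyr: 2 codons.
His: 2 codons.
Ser: 6 codons.
Asn: 2 codons.
Ala: 4 codons.
Tyr: 2 codons.
Asp: 2 codons.
Trp: 1 codon.
2 × 2 × 6 × 2 × 4 × 2 × 2 × 1 = 768.

768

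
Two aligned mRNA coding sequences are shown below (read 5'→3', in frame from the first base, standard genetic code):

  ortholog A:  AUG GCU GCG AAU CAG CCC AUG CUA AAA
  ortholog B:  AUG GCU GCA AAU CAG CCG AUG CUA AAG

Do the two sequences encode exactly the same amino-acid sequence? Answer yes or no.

yes

Codon 1: AUG Met / AUG Met — identical.
Codon 2: GCU Ala / GCU Ala — identical.
Codon 3: GCG Ala / GCA Ala — synonymous.
Codon 4: AAU Asn / AAU Asn — identical.
Codon 5: CAG Gln / CAG Gln — identical.
Codon 6: CCC Pro / CCG Pro — synonymous.
Codon 7: AUG Met / AUG Met — identical.
Codon 8: CUA Leu / CUA Leu — identical.
Codon 9: AAA Lys / AAG Lys — synonymous.
Nonsynonymous differences: 0 → same protein.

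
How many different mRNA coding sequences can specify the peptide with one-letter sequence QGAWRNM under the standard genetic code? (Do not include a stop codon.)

Gln: 2 codons.
Gly: 4 codons.
Ala: 4 codons.
Trp: 1 codon.
Arg: 6 codons.
Asn: 2 codons.
Met: 1 codon.
2 × 4 × 4 × 1 × 6 × 2 × 1 = 384.

384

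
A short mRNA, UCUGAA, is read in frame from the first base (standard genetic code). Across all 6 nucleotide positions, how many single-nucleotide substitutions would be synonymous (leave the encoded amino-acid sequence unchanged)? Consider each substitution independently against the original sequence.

4

Codon 1 (UCU, Ser): 3 synonymous substitutions.
Codon 2 (GAA, Glu): 1 synonymous substitution.
Total: 3 + 1 = 4.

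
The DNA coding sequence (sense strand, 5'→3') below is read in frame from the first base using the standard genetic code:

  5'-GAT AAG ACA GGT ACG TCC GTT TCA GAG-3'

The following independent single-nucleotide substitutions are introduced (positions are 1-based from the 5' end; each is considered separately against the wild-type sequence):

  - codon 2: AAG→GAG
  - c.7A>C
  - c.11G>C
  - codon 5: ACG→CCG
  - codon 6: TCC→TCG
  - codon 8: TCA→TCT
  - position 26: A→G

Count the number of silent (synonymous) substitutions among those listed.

2

Codon 2: AAG (Lys) → GAG (Glu) — missense.
Codon 3: ACA (Thr) → CCA (Pro) — missense.
Codon 4: GGT (Gly) → GCT (Ala) — missense.
Codon 5: ACG (Thr) → CCG (Pro) — missense.
Codon 6: TCC (Ser) → TCG (Ser) — synonymous.
Codon 8: TCA (Ser) → TCT (Ser) — synonymous.
Codon 9: GAG (Glu) → GGG (Gly) — missense.
Synonymous: 2 of 7.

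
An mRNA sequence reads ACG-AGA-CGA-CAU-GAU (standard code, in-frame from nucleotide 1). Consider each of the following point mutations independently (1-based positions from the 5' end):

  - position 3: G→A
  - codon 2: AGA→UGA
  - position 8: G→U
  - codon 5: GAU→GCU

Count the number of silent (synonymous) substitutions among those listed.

Codon 1: ACG (Thr) → ACA (Thr) — synonymous.
Codon 2: AGA (Arg) → UGA (Stop) — nonsense.
Codon 3: CGA (Arg) → CUA (Leu) — missense.
Codon 5: GAU (Asp) → GCU (Ala) — missense.
Synonymous: 1 of 4.

1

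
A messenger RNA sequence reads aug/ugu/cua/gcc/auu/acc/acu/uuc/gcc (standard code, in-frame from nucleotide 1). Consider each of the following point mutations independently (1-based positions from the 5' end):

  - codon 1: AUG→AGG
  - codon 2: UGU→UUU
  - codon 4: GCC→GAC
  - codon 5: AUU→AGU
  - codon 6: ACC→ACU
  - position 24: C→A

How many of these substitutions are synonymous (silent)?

1

Codon 1: AUG (Met) → AGG (Arg) — missense.
Codon 2: UGU (Cys) → UUU (Phe) — missense.
Codon 4: GCC (Ala) → GAC (Asp) — missense.
Codon 5: AUU (Ile) → AGU (Ser) — missense.
Codon 6: ACC (Thr) → ACU (Thr) — synonymous.
Codon 8: UUC (Phe) → UUA (Leu) — missense.
Synonymous: 1 of 6.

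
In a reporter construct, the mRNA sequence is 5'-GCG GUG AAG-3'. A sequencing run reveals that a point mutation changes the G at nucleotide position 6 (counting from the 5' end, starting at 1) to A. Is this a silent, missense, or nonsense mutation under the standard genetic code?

silent

Position 6 falls in codon 2: GUG → Val.
After the substitution the codon is GUA → Val.
Both encode Val, so the change is synonymous.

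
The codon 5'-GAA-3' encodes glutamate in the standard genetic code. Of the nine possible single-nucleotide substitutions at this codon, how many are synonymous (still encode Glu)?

Position 1: none → 0 synonymous.
Position 2: none → 0 synonymous.
Position 3: GAG → 1 synonymous.
Total: 0 + 0 + 1 = 1.

1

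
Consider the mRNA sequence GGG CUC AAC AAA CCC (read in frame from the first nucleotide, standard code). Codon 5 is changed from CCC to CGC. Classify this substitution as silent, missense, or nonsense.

Position 14 falls in codon 5: CCC → Pro.
After the substitution the codon is CGC → Arg.
Pro ≠ Arg, so this is a missense mutation.

missense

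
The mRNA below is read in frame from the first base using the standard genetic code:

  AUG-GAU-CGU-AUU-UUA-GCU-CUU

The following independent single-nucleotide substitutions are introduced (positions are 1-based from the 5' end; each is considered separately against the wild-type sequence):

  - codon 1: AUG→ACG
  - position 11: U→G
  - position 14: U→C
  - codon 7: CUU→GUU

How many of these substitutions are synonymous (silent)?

Codon 1: AUG (Met) → ACG (Thr) — missense.
Codon 4: AUU (Ile) → AGU (Ser) — missense.
Codon 5: UUA (Leu) → UCA (Ser) — missense.
Codon 7: CUU (Leu) → GUU (Val) — missense.
Synonymous: 0 of 4.

0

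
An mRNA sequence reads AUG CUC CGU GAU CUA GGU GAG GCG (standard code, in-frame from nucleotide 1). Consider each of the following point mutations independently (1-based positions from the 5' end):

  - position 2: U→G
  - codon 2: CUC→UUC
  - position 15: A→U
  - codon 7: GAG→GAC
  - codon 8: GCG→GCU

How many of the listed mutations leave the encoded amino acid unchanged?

2

Codon 1: AUG (Met) → AGG (Arg) — missense.
Codon 2: CUC (Leu) → UUC (Phe) — missense.
Codon 5: CUA (Leu) → CUU (Leu) — synonymous.
Codon 7: GAG (Glu) → GAC (Asp) — missense.
Codon 8: GCG (Ala) → GCU (Ala) — synonymous.
Synonymous: 2 of 5.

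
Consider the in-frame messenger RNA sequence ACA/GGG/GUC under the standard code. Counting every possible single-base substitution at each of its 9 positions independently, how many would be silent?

Codon 1 (ACA, Thr): 3 synonymous substitutions.
Codon 2 (GGG, Gly): 3 synonymous substitutions.
Codon 3 (GUC, Val): 3 synonymous substitutions.
Total: 3 + 3 + 3 = 9.

9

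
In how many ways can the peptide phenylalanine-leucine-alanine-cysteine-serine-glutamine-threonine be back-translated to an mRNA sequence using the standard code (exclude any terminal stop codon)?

4608

Phe: 2 codons.
Leu: 6 codons.
Ala: 4 codons.
Cys: 2 codons.
Ser: 6 codons.
Gln: 2 codons.
Thr: 4 codons.
2 × 6 × 4 × 2 × 6 × 2 × 4 = 4608.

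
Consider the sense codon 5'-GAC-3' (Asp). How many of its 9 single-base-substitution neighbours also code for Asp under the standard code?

Position 1: none → 0 synonymous.
Position 2: none → 0 synonymous.
Position 3: GAU → 1 synonymous.
Total: 0 + 0 + 1 = 1.

1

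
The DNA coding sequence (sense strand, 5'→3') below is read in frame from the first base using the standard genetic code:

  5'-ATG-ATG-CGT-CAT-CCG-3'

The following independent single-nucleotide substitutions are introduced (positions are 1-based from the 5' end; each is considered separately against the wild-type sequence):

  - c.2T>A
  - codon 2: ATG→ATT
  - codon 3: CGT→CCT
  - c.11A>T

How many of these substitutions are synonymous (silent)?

0

Codon 1: ATG (Met) → AAG (Lys) — missense.
Codon 2: ATG (Met) → ATT (Ile) — missense.
Codon 3: CGT (Arg) → CCT (Pro) — missense.
Codon 4: CAT (His) → CTT (Leu) — missense.
Synonymous: 0 of 4.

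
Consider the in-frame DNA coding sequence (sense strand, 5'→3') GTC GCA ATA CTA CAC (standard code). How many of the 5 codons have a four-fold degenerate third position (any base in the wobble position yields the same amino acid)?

3

Codon 1 GTC (Val): third position 4-fold.
Codon 2 GCA (Ala): third position 4-fold.
Codon 3 ATA (Ile): third position 3-fold.
Codon 4 CTA (Leu): third position 4-fold.
Codon 5 CAC (His): third position 2-fold.
Four-fold degenerate third positions: 3.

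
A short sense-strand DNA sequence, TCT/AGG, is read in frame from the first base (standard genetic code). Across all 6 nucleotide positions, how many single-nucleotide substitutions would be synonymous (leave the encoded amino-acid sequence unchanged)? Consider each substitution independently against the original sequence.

Codon 1 (TCT, Ser): 3 synonymous substitutions.
Codon 2 (AGG, Arg): 2 synonymous substitutions.
Total: 3 + 2 = 5.

5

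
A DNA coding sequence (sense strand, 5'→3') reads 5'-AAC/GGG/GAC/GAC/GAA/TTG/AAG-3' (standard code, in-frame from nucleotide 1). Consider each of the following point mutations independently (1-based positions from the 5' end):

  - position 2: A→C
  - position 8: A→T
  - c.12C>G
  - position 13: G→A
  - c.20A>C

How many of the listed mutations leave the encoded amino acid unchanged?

Codon 1: AAC (Asn) → ACC (Thr) — missense.
Codon 3: GAC (Asp) → GTC (Val) — missense.
Codon 4: GAC (Asp) → GAG (Glu) — missense.
Codon 5: GAA (Glu) → AAA (Lys) — missense.
Codon 7: AAG (Lys) → ACG (Thr) — missense.
Synonymous: 0 of 5.

0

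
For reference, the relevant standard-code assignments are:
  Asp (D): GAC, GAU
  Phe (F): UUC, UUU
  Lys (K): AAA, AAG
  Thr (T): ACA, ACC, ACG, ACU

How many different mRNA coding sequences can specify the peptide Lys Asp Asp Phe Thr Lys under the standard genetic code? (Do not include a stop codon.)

Lys: 2 codons.
Asp: 2 codons.
Asp: 2 codons.
Phe: 2 codons.
Thr: 4 codons.
Lys: 2 codons.
2 × 2 × 2 × 2 × 4 × 2 = 128.

128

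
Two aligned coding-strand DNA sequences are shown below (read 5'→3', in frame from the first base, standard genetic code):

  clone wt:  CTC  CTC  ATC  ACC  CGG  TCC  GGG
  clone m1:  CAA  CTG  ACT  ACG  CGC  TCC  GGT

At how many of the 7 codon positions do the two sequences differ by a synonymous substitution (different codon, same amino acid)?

Codon 1: CTC Leu / CAA Gln — nonsynonymous.
Codon 2: CTC Leu / CTG Leu — synonymous.
Codon 3: ATC Ile / ACT Thr — nonsynonymous.
Codon 4: ACC Thr / ACG Thr — synonymous.
Codon 5: CGG Arg / CGC Arg — synonymous.
Codon 6: TCC Ser / TCC Ser — identical.
Codon 7: GGG Gly / GGT Gly — synonymous.
Synonymous differences: 4.

4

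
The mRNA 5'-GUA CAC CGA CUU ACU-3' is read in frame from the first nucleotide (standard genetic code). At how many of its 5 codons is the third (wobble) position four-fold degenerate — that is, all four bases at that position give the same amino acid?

Codon 1 GUA (Val): third position 4-fold.
Codon 2 CAC (His): third position 2-fold.
Codon 3 CGA (Arg): third position 4-fold.
Codon 4 CUU (Leu): third position 4-fold.
Codon 5 ACU (Thr): third position 4-fold.
Four-fold degenerate third positions: 4.

4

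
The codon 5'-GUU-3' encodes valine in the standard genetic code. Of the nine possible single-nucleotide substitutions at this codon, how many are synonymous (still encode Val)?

Position 1: none → 0 synonymous.
Position 2: none → 0 synonymous.
Position 3: GUC, GUA, GUG → 3 synonymous.
Total: 0 + 0 + 3 = 3.

3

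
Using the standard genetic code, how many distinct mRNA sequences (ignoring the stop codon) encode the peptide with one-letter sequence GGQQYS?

Gly: 4 codons.
Gly: 4 codons.
Gln: 2 codons.
Gln: 2 codons.
Tyr: 2 codons.
Ser: 6 codons.
4 × 4 × 2 × 2 × 2 × 6 = 768.

768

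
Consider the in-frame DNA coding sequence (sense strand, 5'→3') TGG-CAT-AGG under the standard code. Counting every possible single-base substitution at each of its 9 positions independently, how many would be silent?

3

Codon 1 (TGG, Trp): 0 synonymous substitutions.
Codon 2 (CAT, His): 1 synonymous substitution.
Codon 3 (AGG, Arg): 2 synonymous substitutions.
Total: 0 + 1 + 2 = 3.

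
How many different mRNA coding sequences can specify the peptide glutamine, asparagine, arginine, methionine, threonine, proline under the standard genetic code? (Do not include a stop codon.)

Gln: 2 codons.
Asn: 2 codons.
Arg: 6 codons.
Met: 1 codon.
Thr: 4 codons.
Pro: 4 codons.
2 × 2 × 6 × 1 × 4 × 4 = 384.

384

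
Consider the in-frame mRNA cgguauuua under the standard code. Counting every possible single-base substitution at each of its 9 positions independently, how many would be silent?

7

Codon 1 (CGG, Arg): 4 synonymous substitutions.
Codon 2 (UAU, Tyr): 1 synonymous substitution.
Codon 3 (UUA, Leu): 2 synonymous substitutions.
Total: 4 + 1 + 2 = 7.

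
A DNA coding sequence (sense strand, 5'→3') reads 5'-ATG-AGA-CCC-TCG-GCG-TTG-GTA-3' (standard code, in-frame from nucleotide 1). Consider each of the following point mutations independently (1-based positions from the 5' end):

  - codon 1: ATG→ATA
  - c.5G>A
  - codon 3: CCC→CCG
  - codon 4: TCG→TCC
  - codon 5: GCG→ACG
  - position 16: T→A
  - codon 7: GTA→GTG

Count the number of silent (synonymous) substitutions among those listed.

3

Codon 1: ATG (Met) → ATA (Ile) — missense.
Codon 2: AGA (Arg) → AAA (Lys) — missense.
Codon 3: CCC (Pro) → CCG (Pro) — synonymous.
Codon 4: TCG (Ser) → TCC (Ser) — synonymous.
Codon 5: GCG (Ala) → ACG (Thr) — missense.
Codon 6: TTG (Leu) → ATG (Met) — missense.
Codon 7: GTA (Val) → GTG (Val) — synonymous.
Synonymous: 3 of 7.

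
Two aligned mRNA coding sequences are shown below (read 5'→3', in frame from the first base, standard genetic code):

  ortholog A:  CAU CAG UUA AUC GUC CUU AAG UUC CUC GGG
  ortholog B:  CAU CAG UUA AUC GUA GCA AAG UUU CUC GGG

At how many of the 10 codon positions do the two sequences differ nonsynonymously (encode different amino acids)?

Codon 1: CAU His / CAU His — identical.
Codon 2: CAG Gln / CAG Gln — identical.
Codon 3: UUA Leu / UUA Leu — identical.
Codon 4: AUC Ile / AUC Ile — identical.
Codon 5: GUC Val / GUA Val — synonymous.
Codon 6: CUU Leu / GCA Ala — nonsynonymous.
Codon 7: AAG Lys / AAG Lys — identical.
Codon 8: UUC Phe / UUU Phe — synonymous.
Codon 9: CUC Leu / CUC Leu — identical.
Codon 10: GGG Gly / GGG Gly — identical.
Nonsynonymous differences: 1.

1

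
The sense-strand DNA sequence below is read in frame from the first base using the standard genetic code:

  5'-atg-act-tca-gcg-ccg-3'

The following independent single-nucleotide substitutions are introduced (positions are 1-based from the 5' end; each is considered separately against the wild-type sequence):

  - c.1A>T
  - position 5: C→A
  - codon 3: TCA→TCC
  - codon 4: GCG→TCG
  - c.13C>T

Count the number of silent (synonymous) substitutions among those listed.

Codon 1: ATG (Met) → TTG (Leu) — missense.
Codon 2: ACT (Thr) → AAT (Asn) — missense.
Codon 3: TCA (Ser) → TCC (Ser) — synonymous.
Codon 4: GCG (Ala) → TCG (Ser) — missense.
Codon 5: CCG (Pro) → TCG (Ser) — missense.
Synonymous: 1 of 5.

1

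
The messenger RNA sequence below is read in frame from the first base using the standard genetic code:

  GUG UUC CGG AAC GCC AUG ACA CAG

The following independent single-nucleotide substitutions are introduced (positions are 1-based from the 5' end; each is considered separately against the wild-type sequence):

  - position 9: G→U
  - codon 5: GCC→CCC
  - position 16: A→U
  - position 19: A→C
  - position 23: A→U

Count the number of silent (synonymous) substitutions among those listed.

1

Codon 3: CGG (Arg) → CGU (Arg) — synonymous.
Codon 5: GCC (Ala) → CCC (Pro) — missense.
Codon 6: AUG (Met) → UUG (Leu) — missense.
Codon 7: ACA (Thr) → CCA (Pro) — missense.
Codon 8: CAG (Gln) → CUG (Leu) — missense.
Synonymous: 1 of 5.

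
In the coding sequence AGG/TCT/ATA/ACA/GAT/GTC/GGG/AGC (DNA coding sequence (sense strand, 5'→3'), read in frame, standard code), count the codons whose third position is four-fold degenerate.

4

Codon 1 AGG (Arg): third position 2-fold.
Codon 2 TCT (Ser): third position 4-fold.
Codon 3 ATA (Ile): third position 3-fold.
Codon 4 ACA (Thr): third position 4-fold.
Codon 5 GAT (Asp): third position 2-fold.
Codon 6 GTC (Val): third position 4-fold.
Codon 7 GGG (Gly): third position 4-fold.
Codon 8 AGC (Ser): third position 2-fold.
Four-fold degenerate third positions: 4.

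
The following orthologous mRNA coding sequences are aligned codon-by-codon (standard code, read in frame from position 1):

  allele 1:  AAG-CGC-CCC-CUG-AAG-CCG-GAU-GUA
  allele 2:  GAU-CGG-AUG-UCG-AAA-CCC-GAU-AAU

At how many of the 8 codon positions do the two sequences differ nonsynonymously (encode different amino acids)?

Codon 1: AAG Lys / GAU Asp — nonsynonymous.
Codon 2: CGC Arg / CGG Arg — synonymous.
Codon 3: CCC Pro / AUG Met — nonsynonymous.
Codon 4: CUG Leu / UCG Ser — nonsynonymous.
Codon 5: AAG Lys / AAA Lys — synonymous.
Codon 6: CCG Pro / CCC Pro — synonymous.
Codon 7: GAU Asp / GAU Asp — identical.
Codon 8: GUA Val / AAU Asn — nonsynonymous.
Nonsynonymous differences: 4.

4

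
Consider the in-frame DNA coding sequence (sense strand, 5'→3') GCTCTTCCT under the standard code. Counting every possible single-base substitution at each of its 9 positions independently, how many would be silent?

Codon 1 (GCT, Ala): 3 synonymous substitutions.
Codon 2 (CTT, Leu): 3 synonymous substitutions.
Codon 3 (CCT, Pro): 3 synonymous substitutions.
Total: 3 + 3 + 3 = 9.

9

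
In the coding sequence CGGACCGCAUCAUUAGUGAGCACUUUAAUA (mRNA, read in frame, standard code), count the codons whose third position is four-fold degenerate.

6

Codon 1 CGG (Arg): third position 4-fold.
Codon 2 ACC (Thr): third position 4-fold.
Codon 3 GCA (Ala): third position 4-fold.
Codon 4 UCA (Ser): third position 4-fold.
Codon 5 UUA (Leu): third position 2-fold.
Codon 6 GUG (Val): third position 4-fold.
Codon 7 AGC (Ser): third position 2-fold.
Codon 8 ACU (Thr): third position 4-fold.
Codon 9 UUA (Leu): third position 2-fold.
Codon 10 AUA (Ile): third position 3-fold.
Four-fold degenerate third positions: 6.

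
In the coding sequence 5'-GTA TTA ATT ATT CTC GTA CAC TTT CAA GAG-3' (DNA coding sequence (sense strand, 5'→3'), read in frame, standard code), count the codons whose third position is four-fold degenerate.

Codon 1 GTA (Val): third position 4-fold.
Codon 2 TTA (Leu): third position 2-fold.
Codon 3 ATT (Ile): third position 3-fold.
Codon 4 ATT (Ile): third position 3-fold.
Codon 5 CTC (Leu): third position 4-fold.
Codon 6 GTA (Val): third position 4-fold.
Codon 7 CAC (His): third position 2-fold.
Codon 8 TTT (Phe): third position 2-fold.
Codon 9 CAA (Gln): third position 2-fold.
Codon 10 GAG (Glu): third position 2-fold.
Four-fold degenerate third positions: 3.

3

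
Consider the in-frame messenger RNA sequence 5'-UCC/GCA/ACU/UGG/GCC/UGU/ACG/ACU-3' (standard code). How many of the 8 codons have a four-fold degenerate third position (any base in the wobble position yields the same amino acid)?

6

Codon 1 UCC (Ser): third position 4-fold.
Codon 2 GCA (Ala): third position 4-fold.
Codon 3 ACU (Thr): third position 4-fold.
Codon 4 UGG (Trp): third position 1-fold.
Codon 5 GCC (Ala): third position 4-fold.
Codon 6 UGU (Cys): third position 2-fold.
Codon 7 ACG (Thr): third position 4-fold.
Codon 8 ACU (Thr): third position 4-fold.
Four-fold degenerate third positions: 6.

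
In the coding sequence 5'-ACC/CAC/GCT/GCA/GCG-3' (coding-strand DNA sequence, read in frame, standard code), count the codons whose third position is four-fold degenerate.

4

Codon 1 ACC (Thr): third position 4-fold.
Codon 2 CAC (His): third position 2-fold.
Codon 3 GCT (Ala): third position 4-fold.
Codon 4 GCA (Ala): third position 4-fold.
Codon 5 GCG (Ala): third position 4-fold.
Four-fold degenerate third positions: 4.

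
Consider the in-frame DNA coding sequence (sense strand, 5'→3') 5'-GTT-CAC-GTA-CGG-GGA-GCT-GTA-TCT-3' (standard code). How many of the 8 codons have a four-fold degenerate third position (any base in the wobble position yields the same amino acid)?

7

Codon 1 GTT (Val): third position 4-fold.
Codon 2 CAC (His): third position 2-fold.
Codon 3 GTA (Val): third position 4-fold.
Codon 4 CGG (Arg): third position 4-fold.
Codon 5 GGA (Gly): third position 4-fold.
Codon 6 GCT (Ala): third position 4-fold.
Codon 7 GTA (Val): third position 4-fold.
Codon 8 TCT (Ser): third position 4-fold.
Four-fold degenerate third positions: 7.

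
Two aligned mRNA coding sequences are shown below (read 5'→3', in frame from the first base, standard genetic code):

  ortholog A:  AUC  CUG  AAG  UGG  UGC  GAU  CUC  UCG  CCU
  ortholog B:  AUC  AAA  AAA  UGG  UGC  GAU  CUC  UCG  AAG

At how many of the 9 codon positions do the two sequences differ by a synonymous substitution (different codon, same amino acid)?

Codon 1: AUC Ile / AUC Ile — identical.
Codon 2: CUG Leu / AAA Lys — nonsynonymous.
Codon 3: AAG Lys / AAA Lys — synonymous.
Codon 4: UGG Trp / UGG Trp — identical.
Codon 5: UGC Cys / UGC Cys — identical.
Codon 6: GAU Asp / GAU Asp — identical.
Codon 7: CUC Leu / CUC Leu — identical.
Codon 8: UCG Ser / UCG Ser — identical.
Codon 9: CCU Pro / AAG Lys — nonsynonymous.
Synonymous differences: 1.

1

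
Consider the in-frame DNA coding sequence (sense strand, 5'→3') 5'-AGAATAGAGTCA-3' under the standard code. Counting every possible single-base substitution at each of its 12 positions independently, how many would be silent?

8

Codon 1 (AGA, Arg): 2 synonymous substitutions.
Codon 2 (ATA, Ile): 2 synonymous substitutions.
Codon 3 (GAG, Glu): 1 synonymous substitution.
Codon 4 (TCA, Ser): 3 synonymous substitutions.
Total: 2 + 2 + 1 + 3 = 8.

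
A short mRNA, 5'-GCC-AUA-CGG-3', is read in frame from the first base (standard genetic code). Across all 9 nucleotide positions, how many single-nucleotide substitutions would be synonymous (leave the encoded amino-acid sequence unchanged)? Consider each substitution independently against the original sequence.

Codon 1 (GCC, Ala): 3 synonymous substitutions.
Codon 2 (AUA, Ile): 2 synonymous substitutions.
Codon 3 (CGG, Arg): 4 synonymous substitutions.
Total: 3 + 2 + 4 = 9.

9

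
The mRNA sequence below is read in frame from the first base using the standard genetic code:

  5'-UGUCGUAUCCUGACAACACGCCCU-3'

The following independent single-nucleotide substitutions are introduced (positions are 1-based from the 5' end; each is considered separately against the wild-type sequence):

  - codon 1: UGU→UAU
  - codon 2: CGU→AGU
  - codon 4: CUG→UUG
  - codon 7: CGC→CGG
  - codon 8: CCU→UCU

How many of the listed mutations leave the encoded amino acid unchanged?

2

Codon 1: UGU (Cys) → UAU (Tyr) — missense.
Codon 2: CGU (Arg) → AGU (Ser) — missense.
Codon 4: CUG (Leu) → UUG (Leu) — synonymous.
Codon 7: CGC (Arg) → CGG (Arg) — synonymous.
Codon 8: CCU (Pro) → UCU (Ser) — missense.
Synonymous: 2 of 5.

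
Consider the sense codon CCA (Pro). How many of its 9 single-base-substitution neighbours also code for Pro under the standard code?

3

Position 1: none → 0 synonymous.
Position 2: none → 0 synonymous.
Position 3: CCT, CCC, CCG → 3 synonymous.
Total: 0 + 0 + 3 = 3.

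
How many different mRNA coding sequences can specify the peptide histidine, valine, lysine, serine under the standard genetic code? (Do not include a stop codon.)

96

His: 2 codons.
Val: 4 codons.
Lys: 2 codons.
Ser: 6 codons.
2 × 4 × 2 × 6 = 96.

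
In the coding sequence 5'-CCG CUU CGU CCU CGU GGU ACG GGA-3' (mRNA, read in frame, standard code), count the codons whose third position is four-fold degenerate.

Codon 1 CCG (Pro): third position 4-fold.
Codon 2 CUU (Leu): third position 4-fold.
Codon 3 CGU (Arg): third position 4-fold.
Codon 4 CCU (Pro): third position 4-fold.
Codon 5 CGU (Arg): third position 4-fold.
Codon 6 GGU (Gly): third position 4-fold.
Codon 7 ACG (Thr): third position 4-fold.
Codon 8 GGA (Gly): third position 4-fold.
Four-fold degenerate third positions: 8.

8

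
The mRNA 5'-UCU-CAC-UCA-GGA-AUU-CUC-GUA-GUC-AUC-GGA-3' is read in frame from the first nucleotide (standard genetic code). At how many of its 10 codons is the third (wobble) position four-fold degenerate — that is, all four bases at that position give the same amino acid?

Codon 1 UCU (Ser): third position 4-fold.
Codon 2 CAC (His): third position 2-fold.
Codon 3 UCA (Ser): third position 4-fold.
Codon 4 GGA (Gly): third position 4-fold.
Codon 5 AUU (Ile): third position 3-fold.
Codon 6 CUC (Leu): third position 4-fold.
Codon 7 GUA (Val): third position 4-fold.
Codon 8 GUC (Val): third position 4-fold.
Codon 9 AUC (Ile): third position 3-fold.
Codon 10 GGA (Gly): third position 4-fold.
Four-fold degenerate third positions: 7.

7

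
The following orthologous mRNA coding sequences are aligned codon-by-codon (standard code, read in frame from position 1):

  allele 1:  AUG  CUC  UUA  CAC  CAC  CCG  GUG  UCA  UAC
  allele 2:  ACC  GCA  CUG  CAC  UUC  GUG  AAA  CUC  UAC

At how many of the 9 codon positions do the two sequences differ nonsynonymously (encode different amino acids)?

Codon 1: AUG Met / ACC Thr — nonsynonymous.
Codon 2: CUC Leu / GCA Ala — nonsynonymous.
Codon 3: UUA Leu / CUG Leu — synonymous.
Codon 4: CAC His / CAC His — identical.
Codon 5: CAC His / UUC Phe — nonsynonymous.
Codon 6: CCG Pro / GUG Val — nonsynonymous.
Codon 7: GUG Val / AAA Lys — nonsynonymous.
Codon 8: UCA Ser / CUC Leu — nonsynonymous.
Codon 9: UAC Tyr / UAC Tyr — identical.
Nonsynonymous differences: 6.

6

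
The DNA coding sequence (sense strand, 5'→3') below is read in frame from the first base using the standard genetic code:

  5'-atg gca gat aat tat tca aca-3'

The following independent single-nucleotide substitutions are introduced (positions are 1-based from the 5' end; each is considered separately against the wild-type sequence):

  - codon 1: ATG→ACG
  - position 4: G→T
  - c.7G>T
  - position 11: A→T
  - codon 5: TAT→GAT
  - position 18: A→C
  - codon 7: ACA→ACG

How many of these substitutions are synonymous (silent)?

Codon 1: ATG (Met) → ACG (Thr) — missense.
Codon 2: GCA (Ala) → TCA (Ser) — missense.
Codon 3: GAT (Asp) → TAT (Tyr) — missense.
Codon 4: AAT (Asn) → ATT (Ile) — missense.
Codon 5: TAT (Tyr) → GAT (Asp) — missense.
Codon 6: TCA (Ser) → TCC (Ser) — synonymous.
Codon 7: ACA (Thr) → ACG (Thr) — synonymous.
Synonymous: 2 of 7.

2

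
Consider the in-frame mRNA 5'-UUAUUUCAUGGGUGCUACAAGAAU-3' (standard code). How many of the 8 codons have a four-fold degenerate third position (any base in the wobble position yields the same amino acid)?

Codon 1 UUA (Leu): third position 2-fold.
Codon 2 UUU (Phe): third position 2-fold.
Codon 3 CAU (His): third position 2-fold.
Codon 4 GGG (Gly): third position 4-fold.
Codon 5 UGC (Cys): third position 2-fold.
Codon 6 UAC (Tyr): third position 2-fold.
Codon 7 AAG (Lys): third position 2-fold.
Codon 8 AAU (Asn): third position 2-fold.
Four-fold degenerate third positions: 1.

1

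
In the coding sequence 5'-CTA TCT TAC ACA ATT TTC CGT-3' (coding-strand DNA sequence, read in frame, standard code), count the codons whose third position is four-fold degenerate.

4

Codon 1 CTA (Leu): third position 4-fold.
Codon 2 TCT (Ser): third position 4-fold.
Codon 3 TAC (Tyr): third position 2-fold.
Codon 4 ACA (Thr): third position 4-fold.
Codon 5 ATT (Ile): third position 3-fold.
Codon 6 TTC (Phe): third position 2-fold.
Codon 7 CGT (Arg): third position 4-fold.
Four-fold degenerate third positions: 4.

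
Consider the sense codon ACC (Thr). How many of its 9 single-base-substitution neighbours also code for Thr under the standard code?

Position 1: none → 0 synonymous.
Position 2: none → 0 synonymous.
Position 3: ACU, ACA, ACG → 3 synonymous.
Total: 0 + 0 + 3 = 3.

3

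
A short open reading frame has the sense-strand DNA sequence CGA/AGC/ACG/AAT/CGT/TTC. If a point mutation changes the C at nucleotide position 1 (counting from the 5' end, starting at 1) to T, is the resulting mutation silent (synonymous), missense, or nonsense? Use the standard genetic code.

nonsense

Position 1 falls in codon 1: CGA → Arg.
After the substitution the codon is TGA → Stop.
The new codon is a stop codon, so this is a nonsense mutation.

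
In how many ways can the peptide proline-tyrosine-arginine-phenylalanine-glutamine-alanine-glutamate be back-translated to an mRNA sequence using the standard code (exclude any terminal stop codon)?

Pro: 4 codons.
Tyr: 2 codons.
Arg: 6 codons.
Phe: 2 codons.
Gln: 2 codons.
Ala: 4 codons.
Glu: 2 codons.
4 × 2 × 6 × 2 × 2 × 4 × 2 = 1536.

1536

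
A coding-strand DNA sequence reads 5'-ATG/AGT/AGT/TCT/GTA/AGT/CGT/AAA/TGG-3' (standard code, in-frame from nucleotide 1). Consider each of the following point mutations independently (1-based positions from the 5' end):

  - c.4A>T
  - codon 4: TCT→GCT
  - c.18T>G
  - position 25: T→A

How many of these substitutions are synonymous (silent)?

Codon 2: AGT (Ser) → TGT (Cys) — missense.
Codon 4: TCT (Ser) → GCT (Ala) — missense.
Codon 6: AGT (Ser) → AGG (Arg) — missense.
Codon 9: TGG (Trp) → AGG (Arg) — missense.
Synonymous: 0 of 4.

0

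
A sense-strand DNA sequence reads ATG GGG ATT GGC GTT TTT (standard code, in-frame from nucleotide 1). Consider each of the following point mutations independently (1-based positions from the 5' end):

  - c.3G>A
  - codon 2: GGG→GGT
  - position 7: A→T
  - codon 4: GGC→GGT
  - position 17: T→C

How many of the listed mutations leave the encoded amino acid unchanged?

Codon 1: ATG (Met) → ATA (Ile) — missense.
Codon 2: GGG (Gly) → GGT (Gly) — synonymous.
Codon 3: ATT (Ile) → TTT (Phe) — missense.
Codon 4: GGC (Gly) → GGT (Gly) — synonymous.
Codon 6: TTT (Phe) → TCT (Ser) — missense.
Synonymous: 2 of 5.

2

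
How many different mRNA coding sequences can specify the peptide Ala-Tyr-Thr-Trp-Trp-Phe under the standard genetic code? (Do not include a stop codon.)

Ala: 4 codons.
Tyr: 2 codons.
Thr: 4 codons.
Trp: 1 codon.
Trp: 1 codon.
Phe: 2 codons.
4 × 2 × 4 × 1 × 1 × 2 = 64.

64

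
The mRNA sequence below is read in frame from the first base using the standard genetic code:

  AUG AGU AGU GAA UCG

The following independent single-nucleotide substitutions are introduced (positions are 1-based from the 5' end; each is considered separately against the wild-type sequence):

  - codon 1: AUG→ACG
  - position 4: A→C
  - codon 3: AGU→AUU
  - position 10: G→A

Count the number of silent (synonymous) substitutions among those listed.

0

Codon 1: AUG (Met) → ACG (Thr) — missense.
Codon 2: AGU (Ser) → CGU (Arg) — missense.
Codon 3: AGU (Ser) → AUU (Ile) — missense.
Codon 4: GAA (Glu) → AAA (Lys) — missense.
Synonymous: 0 of 4.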